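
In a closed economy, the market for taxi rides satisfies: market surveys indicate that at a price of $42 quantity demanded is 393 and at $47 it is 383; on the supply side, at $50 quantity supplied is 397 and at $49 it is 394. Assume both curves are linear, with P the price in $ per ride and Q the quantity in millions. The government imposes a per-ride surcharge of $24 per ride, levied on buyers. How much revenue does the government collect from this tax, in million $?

Demand slope: (383 − 393)/(47 − 42) = -2, so Qd = 477 − 2P.
Supply slope: (394 − 397)/(49 − 50) = 3, so Qs = 3P + 247.
Before the tax: set 477 − 2P = 3P + 247 → P* = $46, Q* = 385.
With the tax collected from buyers, demand (in seller-price terms) shifts: Qd = 477 − 2(P + 24).
New equilibrium: buyers pay $60.4, suppliers receive $36.4, Q = 356.2. (Wedge: Pb − Ps = 24.)
Revenue = t · Q = 24 · 356.2 = $8548.8.

Tax revenue = $8548.8 million.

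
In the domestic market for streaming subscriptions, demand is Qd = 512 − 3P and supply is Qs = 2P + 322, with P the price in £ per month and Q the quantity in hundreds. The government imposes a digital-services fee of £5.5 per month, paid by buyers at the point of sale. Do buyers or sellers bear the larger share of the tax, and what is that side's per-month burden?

Sellers bear the larger share: £3.3 per month.

Before the tax: set 512 − 3P = 2P + 322 → P* = £38, Q* = 398.
With the tax collected from buyers, demand (in seller-price terms) shifts: Qd = 512 − 3(P + 5.5).
New equilibrium: buyers pay £40.2, sellers receive £34.7, Q = 391.4. (Wedge: Pb − Ps = 5.5.)
Per-month burden: buyers £2.2, sellers £3.3.
Sellers take the larger share because supply is less price-elastic here (demand slope 3 vs supply slope 2).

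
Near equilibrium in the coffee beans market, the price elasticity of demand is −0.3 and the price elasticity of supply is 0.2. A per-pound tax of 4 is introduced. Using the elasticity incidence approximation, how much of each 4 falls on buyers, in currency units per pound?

Incidence ratio: buyers' share ≈ εs / (εs + |εd|) = 0.2 / (0.2 + 0.3) = 0.4.
So buyers bear ≈ 0.4 × 4 = 1.6; sellers bear 2.4.

Buyers bear ≈ 1.6 per pound.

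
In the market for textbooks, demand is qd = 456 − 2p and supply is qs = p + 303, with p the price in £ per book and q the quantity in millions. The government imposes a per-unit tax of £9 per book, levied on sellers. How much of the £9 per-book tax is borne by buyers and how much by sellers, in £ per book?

Buyers bear £3 per book; sellers bear £6 per book.

Without the tax, 456 − 2p = p + 303 gives 3p = 153, so p* = £51 and q* = 354.
With the tax collected from sellers, supply shifts: qs = (p − 9) + 303.
New equilibrium: buyers pay £54, sellers receive £45, q = 348. (Wedge: pb − ps = 9.)
Burden on buyers: £3; on sellers: £6. (They sum to £9.)
The less price-elastic side of the market bears the larger share of a per-unit tax.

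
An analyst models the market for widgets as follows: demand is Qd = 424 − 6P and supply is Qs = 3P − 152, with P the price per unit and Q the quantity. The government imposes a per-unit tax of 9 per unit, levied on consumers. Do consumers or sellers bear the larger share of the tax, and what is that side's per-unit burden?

Before the tax: set 424 − 6P = 3P − 152 → P* = 64, Q* = 40.
With the tax collected from consumers, demand (in seller-price terms) shifts: Qd = 424 − 6(P + 9).
New equilibrium: consumers pay 67, sellers receive 58, Q = 22. (Wedge: Pb − Ps = 9.)
Per-unit burden: consumers 3, sellers 6.
Sellers take the larger share because supply is less price-elastic here (demand slope 6 vs supply slope 3).
The less price-elastic side of the market bears the larger share of a per-unit tax.

Sellers bear the larger share: 6 per unit.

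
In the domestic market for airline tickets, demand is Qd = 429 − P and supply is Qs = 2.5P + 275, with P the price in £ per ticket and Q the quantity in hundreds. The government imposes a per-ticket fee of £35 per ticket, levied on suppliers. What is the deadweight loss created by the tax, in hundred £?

Without the tax, 429 − P = 2.5P + 275 gives 3.5P = 154, so P* = £44 and Q* = 385.
With the tax collected from suppliers, supply shifts: Qs = 2.5(P − 35) + 275.
Solving gives Q = 360 with consumers paying £69 and suppliers receiving £34 (the £35 wedge).
Quantity falls by |ΔQ| = |385 − 360| = 25.
DWL = ½ · t · |ΔQ| = ½ · 35 · 25 = £437.5.

Deadweight loss = £437.5 hundred.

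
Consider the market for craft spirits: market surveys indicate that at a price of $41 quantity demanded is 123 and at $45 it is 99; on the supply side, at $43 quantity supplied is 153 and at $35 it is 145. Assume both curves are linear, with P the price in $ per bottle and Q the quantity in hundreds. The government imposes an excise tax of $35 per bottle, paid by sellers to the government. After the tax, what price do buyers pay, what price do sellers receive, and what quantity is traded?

Demand slope: (99 − 123)/(45 − 41) = -6, so Qd = 369 − 6P.
Supply slope: (145 − 153)/(35 − 43) = 1, so Qs = P + 110.
Before the tax: set 369 − 6P = P + 110 → P* = $37, Q* = 147.
With the tax collected from sellers, supply shifts: Qs = (P − 35) + 110.
New equilibrium: buyers pay $42, sellers receive $7, Q = 117. (Wedge: Pb − Ps = 35.)
The less price-elastic side of the market bears the larger share of a per-unit tax.

Buyers pay $42; sellers receive $7; quantity = 117.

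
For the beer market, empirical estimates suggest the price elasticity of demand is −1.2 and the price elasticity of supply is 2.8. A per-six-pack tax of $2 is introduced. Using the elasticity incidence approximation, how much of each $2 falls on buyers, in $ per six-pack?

Incidence ratio: buyers' share ≈ εs / (εs + |εd|) = 2.8 / (2.8 + 1.2) = 0.7.
So buyers bear ≈ 0.7 × $2 = $1.4; sellers bear $0.6.

Buyers bear ≈ $1.4 per six-pack.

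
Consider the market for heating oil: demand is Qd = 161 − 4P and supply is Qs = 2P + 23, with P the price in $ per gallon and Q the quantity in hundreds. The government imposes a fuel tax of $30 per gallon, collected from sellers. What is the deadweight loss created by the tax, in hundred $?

Without the tax, 161 − 4P = 2P + 23 gives 6P = 138, so P* = $23 and Q* = 69.
With the tax collected from sellers, supply shifts: Qs = 2(P − 30) + 23.
Solving gives Q = 29 with buyers paying $33 and sellers receiving $3 (the $30 wedge).
Quantity falls by |ΔQ| = |69 − 29| = 40.
DWL = ½ · t · |ΔQ| = ½ · 30 · 40 = $600.

Deadweight loss = $600 hundred.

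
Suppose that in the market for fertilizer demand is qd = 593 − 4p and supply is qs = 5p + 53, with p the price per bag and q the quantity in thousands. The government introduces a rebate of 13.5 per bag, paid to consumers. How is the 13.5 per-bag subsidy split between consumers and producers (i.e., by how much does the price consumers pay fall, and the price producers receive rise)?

Consumers gain 7.5 per bag; producers gain 6 per bag.

Without the subsidy, 593 − 4p = 5p + 53 gives 9p = 540, so p* = 60 and q* = 353.
With a per-unit subsidy paid to consumers, each effectively pays p − 13.5, so demand becomes qd = 593 − 4(p − 13.5).
Solving gives q = 383 with consumers paying 52.5 and producers receiving 66 (the 13.5 wedge).
Gain to consumers: 7.5; to producers: 6. (They sum to 13.5.)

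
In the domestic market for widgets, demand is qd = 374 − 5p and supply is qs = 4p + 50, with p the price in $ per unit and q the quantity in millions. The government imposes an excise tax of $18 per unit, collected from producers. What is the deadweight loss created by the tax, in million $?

Before the tax: set 374 − 5p = 4p + 50 → p* = $36, q* = 194.
With the tax collected from producers, supply shifts: qs = 4(p − 18) + 50.
New equilibrium: buyers pay $44, producers receive $26, q = 154. (Wedge: pb − ps = 18.)
Quantity falls by |ΔQ| = |194 − 154| = 40.
DWL = ½ · t · |ΔQ| = ½ · 18 · 40 = $360.

Deadweight loss = $360 million.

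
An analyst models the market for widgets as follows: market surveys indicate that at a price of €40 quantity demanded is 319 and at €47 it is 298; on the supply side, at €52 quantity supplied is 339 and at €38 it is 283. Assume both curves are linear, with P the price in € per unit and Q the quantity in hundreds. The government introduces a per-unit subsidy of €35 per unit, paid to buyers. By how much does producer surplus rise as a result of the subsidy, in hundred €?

Producer surplus rises by €5055 hundred.

Demand slope: (298 − 319)/(47 − 40) = -3, so Qd = 439 − 3P.
Supply slope: (283 − 339)/(38 − 52) = 4, so Qs = 4P + 131.
Before the subsidy: set 439 − 3P = 4P + 131 → P* = €44, Q* = 307.
With a per-unit subsidy paid to buyers, each effectively pays P − 35, so demand becomes Qd = 439 − 3(P − 35).
Solving gives Q = 367 with buyers paying €24 and sellers receiving €59 (the €35 wedge).
ΔPS is the trapezoid between Q = 367 and Q = 307 of height €15: ½ · (307 + 367) · 15 = €5055.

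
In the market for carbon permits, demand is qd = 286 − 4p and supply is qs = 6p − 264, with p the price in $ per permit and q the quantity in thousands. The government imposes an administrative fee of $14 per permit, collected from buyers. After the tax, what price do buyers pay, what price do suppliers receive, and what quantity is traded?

Without the tax, 286 − 4p = 6p − 264 gives 10p = 550, so p* = $55 and q* = 66.
With the tax collected from buyers, demand (in seller-price terms) shifts: qd = 286 − 4(p + 14).
Solving gives q = 32.4 with buyers paying $63.4 and suppliers receiving $49.4 (the $14 wedge).
The less price-elastic side of the market bears the larger share of a per-unit tax.

Buyers pay $63.4; suppliers receive $49.4; quantity = 32.4.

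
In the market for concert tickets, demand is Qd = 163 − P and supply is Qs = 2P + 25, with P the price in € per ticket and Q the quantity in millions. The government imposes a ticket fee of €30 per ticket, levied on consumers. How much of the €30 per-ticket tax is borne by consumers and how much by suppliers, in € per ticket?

Before the tax: set 163 − P = 2P + 25 → P* = €46, Q* = 117.
With the tax collected from consumers, demand (in seller-price terms) shifts: Qd = 163 − (P + 30).
Solving gives Q = 97 with consumers paying €66 and suppliers receiving €36 (the €30 wedge).
Burden on consumers: €20; on suppliers: €10. (They sum to €30.)

Consumers bear €20 per ticket; suppliers bear €10 per ticket.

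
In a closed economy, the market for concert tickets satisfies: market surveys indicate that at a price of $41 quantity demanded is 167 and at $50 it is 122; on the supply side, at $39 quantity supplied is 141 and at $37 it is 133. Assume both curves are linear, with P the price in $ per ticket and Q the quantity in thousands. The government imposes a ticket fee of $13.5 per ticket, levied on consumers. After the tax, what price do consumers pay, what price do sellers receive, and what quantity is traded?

Demand slope: (122 − 167)/(50 − 41) = -5, so Qd = 372 − 5P.
Supply slope: (133 − 141)/(37 − 39) = 4, so Qs = 4P − 15.
Without the tax, 372 − 5P = 4P − 15 gives 9P = 387, so P* = $43 and Q* = 157.
With the tax collected from consumers, demand (in seller-price terms) shifts: Qd = 372 − 5(P + 13.5).
New equilibrium: consumers pay $49, sellers receive $35.5, Q = 127. (Wedge: Pb − Ps = 13.5.)
The less price-elastic side of the market bears the larger share of a per-unit tax.

Consumers pay $49; sellers receive $35.5; quantity = 127.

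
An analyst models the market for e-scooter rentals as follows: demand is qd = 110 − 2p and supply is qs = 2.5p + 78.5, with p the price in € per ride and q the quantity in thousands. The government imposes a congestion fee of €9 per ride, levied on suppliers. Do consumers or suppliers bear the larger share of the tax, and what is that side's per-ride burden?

Consumers bear the larger share: €5 per ride.

Without the tax, 110 − 2p = 2.5p + 78.5 gives 4.5p = 31.5, so p* = €7 and q* = 96.
With the tax collected from suppliers, supply shifts: qs = 2.5(p − 9) + 78.5.
New equilibrium: consumers pay €12, suppliers receive €3, q = 86. (Wedge: pb − ps = 9.)
Per-ride burden: consumers €5, suppliers €4.
Consumers take the larger share because demand is less price-elastic here (demand slope 2 vs supply slope 2.5).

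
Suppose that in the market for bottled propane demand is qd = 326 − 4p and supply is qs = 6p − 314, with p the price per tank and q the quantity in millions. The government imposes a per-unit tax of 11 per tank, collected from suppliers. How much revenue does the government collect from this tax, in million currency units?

Without the tax, 326 − 4p = 6p − 314 gives 10p = 640, so p* = 64 and q* = 70.
With the tax collected from suppliers, supply shifts: qs = 6(p − 11) − 314.
New equilibrium: consumers pay 70.6, suppliers receive 59.6, q = 43.6. (Wedge: pb − ps = 11.)
Revenue = t · Q = 11 · 43.6 = 479.6.

Tax revenue = 479.6 million.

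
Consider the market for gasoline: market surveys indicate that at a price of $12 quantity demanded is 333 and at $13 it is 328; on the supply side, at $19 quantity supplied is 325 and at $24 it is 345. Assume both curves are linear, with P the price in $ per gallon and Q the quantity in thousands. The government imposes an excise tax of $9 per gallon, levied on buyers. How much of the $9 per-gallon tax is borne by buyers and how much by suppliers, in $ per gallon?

Demand slope: (328 − 333)/(13 − 12) = -5, so Qd = 393 − 5P.
Supply slope: (345 − 325)/(24 − 19) = 4, so Qs = 4P + 249.
Before the tax: set 393 − 5P = 4P + 249 → P* = $16, Q* = 313.
With the tax collected from buyers, demand (in seller-price terms) shifts: Qd = 393 − 5(P + 9).
Solving gives Q = 293 with buyers paying $20 and suppliers receiving $11 (the $9 wedge).
Burden on buyers: $4; on suppliers: $5. (They sum to $9.)
The less price-elastic side of the market bears the larger share of a per-unit tax.

Buyers bear $4 per gallon; suppliers bear $5 per gallon.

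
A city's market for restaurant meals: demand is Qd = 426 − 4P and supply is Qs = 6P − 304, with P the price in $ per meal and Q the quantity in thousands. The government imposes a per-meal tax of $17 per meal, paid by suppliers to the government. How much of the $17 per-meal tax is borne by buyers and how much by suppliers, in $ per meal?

Buyers bear $10.2 per meal; suppliers bear $6.8 per meal.

Before the tax: set 426 − 4P = 6P − 304 → P* = $73, Q* = 134.
With the tax collected from suppliers, supply shifts: Qs = 6(P − 17) − 304.
New equilibrium: buyers pay $83.2, suppliers receive $66.2, Q = 93.2. (Wedge: Pb − Ps = 17.)
Burden on buyers: $10.2; on suppliers: $6.8. (They sum to $17.)
The less price-elastic side of the market bears the larger share of a per-unit tax.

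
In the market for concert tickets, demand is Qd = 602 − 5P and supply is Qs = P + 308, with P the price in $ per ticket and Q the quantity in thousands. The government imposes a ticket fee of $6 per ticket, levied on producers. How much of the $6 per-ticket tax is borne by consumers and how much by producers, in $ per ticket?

Without the tax, 602 − 5P = P + 308 gives 6P = 294, so P* = $49 and Q* = 357.
With the tax collected from producers, supply shifts: Qs = (P − 6) + 308.
Solving gives Q = 352 with consumers paying $50 and producers receiving $44 (the $6 wedge).
Burden on consumers: $1; on producers: $5. (They sum to $6.)
The less price-elastic side of the market bears the larger share of a per-unit tax.

Consumers bear $1 per ticket; producers bear $5 per ticket.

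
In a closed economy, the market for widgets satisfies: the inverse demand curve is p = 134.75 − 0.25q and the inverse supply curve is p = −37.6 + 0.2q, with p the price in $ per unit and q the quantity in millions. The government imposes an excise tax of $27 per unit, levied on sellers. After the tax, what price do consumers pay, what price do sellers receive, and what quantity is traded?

Inverting to q(p) form: qd = 539 − 4p; qs = 5p + 188.
Without the tax, 539 − 4p = 5p + 188 gives 9p = 351, so p* = $39 and q* = 383.
With the tax collected from sellers, supply shifts: qs = 5(p − 27) + 188.
Solving gives q = 323 with consumers paying $54 and sellers receiving $27 (the $27 wedge).
The less price-elastic side of the market bears the larger share of a per-unit tax.

Consumers pay $54; sellers receive $27; quantity = 323.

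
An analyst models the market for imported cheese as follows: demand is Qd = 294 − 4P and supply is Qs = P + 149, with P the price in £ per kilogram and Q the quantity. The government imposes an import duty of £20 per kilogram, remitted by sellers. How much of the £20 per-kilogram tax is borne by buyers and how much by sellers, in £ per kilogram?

Before the tax: set 294 − 4P = P + 149 → P* = £29, Q* = 178.
With the tax collected from sellers, supply shifts: Qs = (P − 20) + 149.
Solving gives Q = 162 with buyers paying £33 and sellers receiving £13 (the £20 wedge).
Burden on buyers: £4; on sellers: £16. (They sum to £20.)
The less price-elastic side of the market bears the larger share of a per-unit tax.

Buyers bear £4 per kilogram; sellers bear £16 per kilogram.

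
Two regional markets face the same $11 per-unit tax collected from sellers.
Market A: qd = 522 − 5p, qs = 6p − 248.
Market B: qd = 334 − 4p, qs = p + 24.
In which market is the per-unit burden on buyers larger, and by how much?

Market A: pre-tax p* = $70, q* = 172; post-tax q = 142; per-unit burden on buyers = $6.
Market B: pre-tax p* = $62, q* = 86; post-tax q = 77.2; per-unit burden on buyers = $2.2.
Difference: $6 vs $2.2 → market A is larger by $3.8.

Market A, by $3.8.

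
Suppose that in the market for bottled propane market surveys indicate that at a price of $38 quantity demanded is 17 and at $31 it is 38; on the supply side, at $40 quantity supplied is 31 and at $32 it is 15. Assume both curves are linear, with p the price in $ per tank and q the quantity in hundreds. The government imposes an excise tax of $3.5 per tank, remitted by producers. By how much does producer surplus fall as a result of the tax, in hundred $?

Demand slope: (38 − 17)/(31 − 38) = -3, so qd = 131 − 3p.
Supply slope: (15 − 31)/(32 − 40) = 2, so qs = 2p − 49.
Before the tax: set 131 − 3p = 2p − 49 → p* = $36, q* = 23.
With the tax collected from producers, supply shifts: qs = 2(p − 3.5) − 49.
Solving gives q = 18.8 with consumers paying $37.4 and producers receiving $33.9 (the $3.5 wedge).
ΔPS is the trapezoid between Q = 18.8 and Q = 23 of height $2.1: ½ · (23 + 18.8) · 2.1 = $43.89.

Producer surplus falls by $43.89 hundred.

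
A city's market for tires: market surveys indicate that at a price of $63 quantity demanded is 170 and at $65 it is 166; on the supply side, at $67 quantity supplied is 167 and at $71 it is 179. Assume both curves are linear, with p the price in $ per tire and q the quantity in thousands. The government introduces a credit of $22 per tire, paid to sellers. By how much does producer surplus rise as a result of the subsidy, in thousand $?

Producer surplus rises by $1559.36 thousand.

Demand slope: (166 − 170)/(65 − 63) = -2, so qd = 296 − 2p.
Supply slope: (179 − 167)/(71 − 67) = 3, so qs = 3p − 34.
Before the subsidy: set 296 − 2p = 3p − 34 → p* = $66, q* = 164.
With a per-unit subsidy paid to sellers, each receives p + 22 per unit sold, so supply becomes qs = 3(p + 22) − 34.
New equilibrium: buyers pay $52.8, sellers receive $74.8, q = 190.4. (Wedge: pb − ps = −22.)
ΔPS is the trapezoid between Q = 190.4 and Q = 164 of height $8.8: ½ · (164 + 190.4) · 8.8 = $1559.36.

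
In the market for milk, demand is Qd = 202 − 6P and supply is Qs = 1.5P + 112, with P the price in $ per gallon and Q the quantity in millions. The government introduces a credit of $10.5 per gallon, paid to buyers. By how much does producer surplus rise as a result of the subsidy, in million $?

Without the subsidy, 202 − 6P = 1.5P + 112 gives 7.5P = 90, so P* = $12 and Q* = 130.
With a per-unit subsidy paid to buyers, each effectively pays P − 10.5, so demand becomes Qd = 202 − 6(P − 10.5).
New equilibrium: buyers pay $9.9, sellers receive $20.4, Q = 142.6. (Wedge: Pb − Ps = −10.5.)
ΔPS is the trapezoid between Q = 142.6 and Q = 130 of height $8.4: ½ · (130 + 142.6) · 8.4 = $1144.92.

Producer surplus rises by $1144.92 million.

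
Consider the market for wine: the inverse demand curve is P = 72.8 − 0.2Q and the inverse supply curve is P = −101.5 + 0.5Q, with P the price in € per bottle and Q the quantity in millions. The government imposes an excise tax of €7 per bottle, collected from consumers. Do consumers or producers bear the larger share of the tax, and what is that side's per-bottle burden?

Rewrite in direct form: Qd = 364 − 5P and Qs = 2P + 203.
Before the tax: set 364 − 5P = 2P + 203 → P* = €23, Q* = 249.
With the tax collected from consumers, demand (in seller-price terms) shifts: Qd = 364 − 5(P + 7).
Solving gives Q = 239 with consumers paying €25 and producers receiving €18 (the €7 wedge).
Per-bottle burden: consumers €2, producers €5.
Producers take the larger share because supply is less price-elastic here (demand slope 5 vs supply slope 2).

Producers bear the larger share: €5 per bottle.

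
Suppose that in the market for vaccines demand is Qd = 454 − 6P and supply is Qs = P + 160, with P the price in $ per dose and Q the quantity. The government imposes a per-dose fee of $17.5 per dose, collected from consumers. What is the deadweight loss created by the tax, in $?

Without the tax, 454 − 6P = P + 160 gives 7P = 294, so P* = $42 and Q* = 202.
With the tax collected from consumers, demand (in seller-price terms) shifts: Qd = 454 − 6(P + 17.5).
New equilibrium: consumers pay $44.5, suppliers receive $27, Q = 187. (Wedge: Pb − Ps = 17.5.)
Quantity falls by |ΔQ| = |202 − 187| = 15.
DWL = ½ · t · |ΔQ| = ½ · 17.5 · 15 = $131.25.

Deadweight loss = $131.25.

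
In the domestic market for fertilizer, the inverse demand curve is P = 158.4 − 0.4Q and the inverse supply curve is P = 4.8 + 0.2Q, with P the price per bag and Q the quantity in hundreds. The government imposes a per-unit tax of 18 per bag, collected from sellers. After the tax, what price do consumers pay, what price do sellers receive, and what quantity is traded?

Inverting to Q(P) form: Qd = 396 − 2.5P; Qs = 5P − 24.
Without the tax, 396 − 2.5P = 5P − 24 gives 7.5P = 420, so P* = 56 and Q* = 256.
With the tax collected from sellers, supply shifts: Qs = 5(P − 18) − 24.
New equilibrium: consumers pay 68, sellers receive 50, Q = 226. (Wedge: Pb − Ps = 18.)

Consumers pay 68; sellers receive 50; quantity = 226.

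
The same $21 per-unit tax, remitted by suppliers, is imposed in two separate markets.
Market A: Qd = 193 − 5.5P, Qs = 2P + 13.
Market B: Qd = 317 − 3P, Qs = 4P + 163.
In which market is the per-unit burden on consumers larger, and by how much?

Market B, by $6.4.

Market A: pre-tax P* = $24, Q* = 61; post-tax Q = 30.2; per-unit burden on consumers = $5.6.
Market B: pre-tax P* = $22, Q* = 251; post-tax Q = 215; per-unit burden on consumers = $12.
Difference: $5.6 vs $12 → market B is larger by $6.4.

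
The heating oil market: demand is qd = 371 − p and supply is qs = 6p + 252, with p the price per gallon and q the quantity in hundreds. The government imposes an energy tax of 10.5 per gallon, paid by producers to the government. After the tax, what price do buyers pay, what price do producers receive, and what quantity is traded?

Without the tax, 371 − p = 6p + 252 gives 7p = 119, so p* = 17 and q* = 354.
With the tax collected from producers, supply shifts: qs = 6(p − 10.5) + 252.
Solving gives q = 345 with buyers paying 26 and producers receiving 15.5 (the 10.5 wedge).
The less price-elastic side of the market bears the larger share of a per-unit tax.

Buyers pay 26; producers receive 15.5; quantity = 345.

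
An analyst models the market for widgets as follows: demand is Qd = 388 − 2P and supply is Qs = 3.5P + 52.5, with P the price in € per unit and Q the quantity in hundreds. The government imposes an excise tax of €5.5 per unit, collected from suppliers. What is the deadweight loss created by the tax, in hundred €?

Deadweight loss = €19.25 hundred.

Before the tax: set 388 − 2P = 3.5P + 52.5 → P* = €61, Q* = 266.
With the tax collected from suppliers, supply shifts: Qs = 3.5(P − 5.5) + 52.5.
Solving gives Q = 259 with buyers paying €64.5 and suppliers receiving €59 (the €5.5 wedge).
Quantity falls by |ΔQ| = |266 − 259| = 7.
DWL = ½ · t · |ΔQ| = ½ · 5.5 · 7 = €19.25.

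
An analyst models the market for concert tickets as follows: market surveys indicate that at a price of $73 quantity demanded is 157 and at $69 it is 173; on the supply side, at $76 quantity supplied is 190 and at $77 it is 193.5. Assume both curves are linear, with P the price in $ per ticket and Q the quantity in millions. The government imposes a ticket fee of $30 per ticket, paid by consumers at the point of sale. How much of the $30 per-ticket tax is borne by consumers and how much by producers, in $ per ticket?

Consumers bear $14 per ticket; producers bear $16 per ticket.

Demand slope: (173 − 157)/(69 − 73) = -4, so Qd = 449 − 4P.
Supply slope: (193.5 − 190)/(77 − 76) = 3.5, so Qs = 3.5P − 76.
Before the tax: set 449 − 4P = 3.5P − 76 → P* = $70, Q* = 169.
With the tax collected from consumers, demand (in seller-price terms) shifts: Qd = 449 − 4(P + 30).
Solving gives Q = 113 with consumers paying $84 and producers receiving $54 (the $30 wedge).
Burden on consumers: $14; on producers: $16. (They sum to $30.)
The less price-elastic side of the market bears the larger share of a per-unit tax.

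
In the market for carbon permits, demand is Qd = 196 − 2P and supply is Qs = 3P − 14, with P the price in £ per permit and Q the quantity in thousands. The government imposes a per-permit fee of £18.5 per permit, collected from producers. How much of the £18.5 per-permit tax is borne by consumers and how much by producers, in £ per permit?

Consumers bear £11.1 per permit; producers bear £7.4 per permit.

Without the tax, 196 − 2P = 3P − 14 gives 5P = 210, so P* = £42 and Q* = 112.
With the tax collected from producers, supply shifts: Qs = 3(P − 18.5) − 14.
New equilibrium: consumers pay £53.1, producers receive £34.6, Q = 89.8. (Wedge: Pb − Ps = 18.5.)
Burden on consumers: £11.1; on producers: £7.4. (They sum to £18.5.)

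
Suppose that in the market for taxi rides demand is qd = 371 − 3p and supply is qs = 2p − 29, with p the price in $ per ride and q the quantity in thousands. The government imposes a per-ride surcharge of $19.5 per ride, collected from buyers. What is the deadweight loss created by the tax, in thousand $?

Deadweight loss = $228.15 thousand.

Without the tax, 371 − 3p = 2p − 29 gives 5p = 400, so p* = $80 and q* = 131.
With the tax collected from buyers, demand (in seller-price terms) shifts: qd = 371 − 3(p + 19.5).
New equilibrium: buyers pay $87.8, suppliers receive $68.3, q = 107.6. (Wedge: pb − ps = 19.5.)
Quantity falls by |ΔQ| = |131 − 107.6| = 23.4.
DWL = ½ · t · |ΔQ| = ½ · 19.5 · 23.4 = $228.15.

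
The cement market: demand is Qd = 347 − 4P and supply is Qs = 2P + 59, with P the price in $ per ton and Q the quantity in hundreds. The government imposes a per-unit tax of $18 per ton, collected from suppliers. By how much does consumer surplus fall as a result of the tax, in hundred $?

Without the tax, 347 − 4P = 2P + 59 gives 6P = 288, so P* = $48 and Q* = 155.
With the tax collected from suppliers, supply shifts: Qs = 2(P − 18) + 59.
New equilibrium: consumers pay $54, suppliers receive $36, Q = 131. (Wedge: Pb − Ps = 18.)
ΔCS is the trapezoid between Q = 131 and Q = 155 of height $6: ½ · (155 + 131) · 6 = $858.

Consumer surplus falls by $858 hundred.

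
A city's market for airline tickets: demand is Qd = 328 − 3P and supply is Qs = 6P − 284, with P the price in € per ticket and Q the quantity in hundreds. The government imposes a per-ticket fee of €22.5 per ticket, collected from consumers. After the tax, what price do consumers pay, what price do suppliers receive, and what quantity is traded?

Consumers pay €83; suppliers receive €60.5; quantity = 79.

Before the tax: set 328 − 3P = 6P − 284 → P* = €68, Q* = 124.
With the tax collected from consumers, demand (in seller-price terms) shifts: Qd = 328 − 3(P + 22.5).
Solving gives Q = 79 with consumers paying €83 and suppliers receiving €60.5 (the €22.5 wedge).
The less price-elastic side of the market bears the larger share of a per-unit tax.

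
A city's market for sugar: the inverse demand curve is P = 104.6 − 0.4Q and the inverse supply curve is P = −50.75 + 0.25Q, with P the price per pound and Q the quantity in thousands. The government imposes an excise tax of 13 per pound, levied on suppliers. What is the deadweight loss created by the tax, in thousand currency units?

Rewrite in direct form: Qd = 261.5 − 2.5P and Qs = 4P + 203.
Without the tax, 261.5 − 2.5P = 4P + 203 gives 6.5P = 58.5, so P* = 9 and Q* = 239.
With the tax collected from suppliers, supply shifts: Qs = 4(P − 13) + 203.
Solving gives Q = 219 with consumers paying 17 and suppliers receiving 4 (the 13 wedge).
Quantity falls by |ΔQ| = |239 − 219| = 20.
DWL = ½ · t · |ΔQ| = ½ · 13 · 20 = 130.

Deadweight loss = 130 thousand.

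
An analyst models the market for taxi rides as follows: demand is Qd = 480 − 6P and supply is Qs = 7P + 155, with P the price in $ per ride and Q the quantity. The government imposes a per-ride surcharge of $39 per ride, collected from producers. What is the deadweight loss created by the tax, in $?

Deadweight loss = $2457.

Without the tax, 480 − 6P = 7P + 155 gives 13P = 325, so P* = $25 and Q* = 330.
With the tax collected from producers, supply shifts: Qs = 7(P − 39) + 155.
New equilibrium: consumers pay $46, producers receive $7, Q = 204. (Wedge: Pb − Ps = 39.)
Quantity falls by |ΔQ| = |330 − 204| = 126.
DWL = ½ · t · |ΔQ| = ½ · 39 · 126 = $2457.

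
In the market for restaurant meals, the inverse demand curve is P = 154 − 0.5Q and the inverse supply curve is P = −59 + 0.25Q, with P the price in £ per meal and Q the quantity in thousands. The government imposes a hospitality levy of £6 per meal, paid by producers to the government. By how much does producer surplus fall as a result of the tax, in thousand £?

Rewrite in direct form: Qd = 308 − 2P and Qs = 4P + 236.
Without the tax, 308 − 2P = 4P + 236 gives 6P = 72, so P* = £12 and Q* = 284.
With the tax collected from producers, supply shifts: Qs = 4(P − 6) + 236.
Solving gives Q = 276 with consumers paying £16 and producers receiving £10 (the £6 wedge).
ΔPS is the trapezoid between Q = 276 and Q = 284 of height £2: ½ · (284 + 276) · 2 = £560.

Producer surplus falls by £560 thousand.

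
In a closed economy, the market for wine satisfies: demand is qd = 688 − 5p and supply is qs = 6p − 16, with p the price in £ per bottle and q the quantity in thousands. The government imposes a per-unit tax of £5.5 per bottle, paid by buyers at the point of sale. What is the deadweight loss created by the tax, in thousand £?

Deadweight loss = £41.25 thousand.

Before the tax: set 688 − 5p = 6p − 16 → p* = £64, q* = 368.
With the tax collected from buyers, demand (in seller-price terms) shifts: qd = 688 − 5(p + 5.5).
New equilibrium: buyers pay £67, sellers receive £61.5, q = 353. (Wedge: pb − ps = 5.5.)
Quantity falls by |ΔQ| = |368 − 353| = 15.
DWL = ½ · t · |ΔQ| = ½ · 5.5 · 15 = £41.25.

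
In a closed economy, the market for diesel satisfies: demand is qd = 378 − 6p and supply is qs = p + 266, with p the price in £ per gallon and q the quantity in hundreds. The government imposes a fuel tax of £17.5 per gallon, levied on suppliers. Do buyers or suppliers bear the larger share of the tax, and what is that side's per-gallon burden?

Without the tax, 378 − 6p = p + 266 gives 7p = 112, so p* = £16 and q* = 282.
With the tax collected from suppliers, supply shifts: qs = (p − 17.5) + 266.
New equilibrium: buyers pay £18.5, suppliers receive £1, q = 267. (Wedge: pb − ps = 17.5.)
Per-gallon burden: buyers £2.5, suppliers £15.
Suppliers take the larger share because supply is less price-elastic here (demand slope 6 vs supply slope 1).

Suppliers bear the larger share: £15 per gallon.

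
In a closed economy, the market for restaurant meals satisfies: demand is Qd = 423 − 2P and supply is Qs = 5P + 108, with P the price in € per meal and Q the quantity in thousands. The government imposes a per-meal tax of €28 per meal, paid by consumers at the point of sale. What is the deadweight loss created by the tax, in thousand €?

Deadweight loss = €560 thousand.

Without the tax, 423 − 2P = 5P + 108 gives 7P = 315, so P* = €45 and Q* = 333.
With the tax collected from consumers, demand (in seller-price terms) shifts: Qd = 423 − 2(P + 28).
New equilibrium: consumers pay €65, sellers receive €37, Q = 293. (Wedge: Pb − Ps = 28.)
Quantity falls by |ΔQ| = |333 − 293| = 40.
DWL = ½ · t · |ΔQ| = ½ · 28 · 40 = €560.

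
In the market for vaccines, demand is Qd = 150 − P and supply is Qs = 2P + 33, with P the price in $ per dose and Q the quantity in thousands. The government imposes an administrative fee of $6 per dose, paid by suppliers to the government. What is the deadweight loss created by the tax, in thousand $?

Deadweight loss = $12 thousand.

Before the tax: set 150 − P = 2P + 33 → P* = $39, Q* = 111.
With the tax collected from suppliers, supply shifts: Qs = 2(P − 6) + 33.
New equilibrium: buyers pay $43, suppliers receive $37, Q = 107. (Wedge: Pb − Ps = 6.)
Quantity falls by |ΔQ| = |111 − 107| = 4.
DWL = ½ · t · |ΔQ| = ½ · 6 · 4 = $12.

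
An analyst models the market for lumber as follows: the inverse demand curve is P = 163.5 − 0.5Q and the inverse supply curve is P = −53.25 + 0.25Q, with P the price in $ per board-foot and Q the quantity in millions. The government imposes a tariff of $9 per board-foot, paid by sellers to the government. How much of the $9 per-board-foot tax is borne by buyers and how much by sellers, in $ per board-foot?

Inverting to Q(P) form: Qd = 327 − 2P; Qs = 4P + 213.
Without the tax, 327 − 2P = 4P + 213 gives 6P = 114, so P* = $19 and Q* = 289.
With the tax collected from sellers, supply shifts: Qs = 4(P − 9) + 213.
Solving gives Q = 277 with buyers paying $25 and sellers receiving $16 (the $9 wedge).
Burden on buyers: $6; on sellers: $3. (They sum to $9.)
The less price-elastic side of the market bears the larger share of a per-unit tax.

Buyers bear $6 per board-foot; sellers bear $3 per board-foot.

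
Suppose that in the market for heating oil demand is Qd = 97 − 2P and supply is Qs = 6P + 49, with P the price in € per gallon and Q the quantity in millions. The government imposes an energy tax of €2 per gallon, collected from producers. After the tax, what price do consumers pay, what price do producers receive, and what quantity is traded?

Consumers pay €7.5; producers receive €5.5; quantity = 82.

Without the tax, 97 − 2P = 6P + 49 gives 8P = 48, so P* = €6 and Q* = 85.
With the tax collected from producers, supply shifts: Qs = 6(P − 2) + 49.
Solving gives Q = 82 with consumers paying €7.5 and producers receiving €5.5 (the €2 wedge).
The less price-elastic side of the market bears the larger share of a per-unit tax.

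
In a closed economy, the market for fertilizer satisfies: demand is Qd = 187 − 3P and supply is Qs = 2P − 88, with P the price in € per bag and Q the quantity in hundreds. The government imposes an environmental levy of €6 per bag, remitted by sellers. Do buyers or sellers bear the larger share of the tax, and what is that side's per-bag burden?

Before the tax: set 187 − 3P = 2P − 88 → P* = €55, Q* = 22.
With the tax collected from sellers, supply shifts: Qs = 2(P − 6) − 88.
New equilibrium: buyers pay €57.4, sellers receive €51.4, Q = 14.8. (Wedge: Pb − Ps = 6.)
Per-bag burden: buyers €2.4, sellers €3.6.
Sellers take the larger share because supply is less price-elastic here (demand slope 3 vs supply slope 2).
The less price-elastic side of the market bears the larger share of a per-unit tax.

Sellers bear the larger share: €3.6 per bag.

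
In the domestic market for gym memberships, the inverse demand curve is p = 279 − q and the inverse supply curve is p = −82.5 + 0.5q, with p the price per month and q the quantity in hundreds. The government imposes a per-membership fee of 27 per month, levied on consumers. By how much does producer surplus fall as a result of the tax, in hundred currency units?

Rewrite in direct form: qd = 279 − p and qs = 2p + 165.
Without the tax, 279 − p = 2p + 165 gives 3p = 114, so p* = 38 and q* = 241.
With the tax collected from consumers, demand (in seller-price terms) shifts: qd = 279 − (p + 27).
Solving gives q = 223 with consumers paying 56 and producers receiving 29 (the 27 wedge).
ΔPS is the trapezoid between Q = 223 and Q = 241 of height 9: ½ · (241 + 223) · 9 = 2088.

Producer surplus falls by 2088 hundred.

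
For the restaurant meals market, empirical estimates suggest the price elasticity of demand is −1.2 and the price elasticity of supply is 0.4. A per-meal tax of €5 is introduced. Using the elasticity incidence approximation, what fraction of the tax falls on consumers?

Consumers' share ≈ 0.25.

Incidence ratio: consumers' share ≈ εs / (εs + |εd|) = 0.4 / (0.4 + 1.2) = 0.25.
Supply is the less elastic side, so consumers bear the smaller share.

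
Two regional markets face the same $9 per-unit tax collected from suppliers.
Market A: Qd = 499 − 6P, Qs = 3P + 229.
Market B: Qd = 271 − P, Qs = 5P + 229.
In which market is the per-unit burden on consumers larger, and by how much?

Market A: pre-tax P* = $30, Q* = 319; post-tax Q = 301; per-unit burden on consumers = $3.
Market B: pre-tax P* = $7, Q* = 264; post-tax Q = 256.5; per-unit burden on consumers = $7.5.
Difference: $3 vs $7.5 → market B is larger by $4.5.

Market B, by $4.5.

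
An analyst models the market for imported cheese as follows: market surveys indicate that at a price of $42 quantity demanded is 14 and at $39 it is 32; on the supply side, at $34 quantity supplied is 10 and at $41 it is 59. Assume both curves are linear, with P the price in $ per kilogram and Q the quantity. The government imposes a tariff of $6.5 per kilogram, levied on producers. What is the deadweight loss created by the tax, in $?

Demand slope: (32 − 14)/(39 − 42) = -6, so Qd = 266 − 6P.
Supply slope: (59 − 10)/(41 − 34) = 7, so Qs = 7P − 228.
Before the tax: set 266 − 6P = 7P − 228 → P* = $38, Q* = 38.
With the tax collected from producers, supply shifts: Qs = 7(P − 6.5) − 228.
Solving gives Q = 17 with buyers paying $41.5 and producers receiving $35 (the $6.5 wedge).
Quantity falls by |ΔQ| = |38 − 17| = 21.
DWL = ½ · t · |ΔQ| = ½ · 6.5 · 21 = $68.25.

Deadweight loss = $68.25.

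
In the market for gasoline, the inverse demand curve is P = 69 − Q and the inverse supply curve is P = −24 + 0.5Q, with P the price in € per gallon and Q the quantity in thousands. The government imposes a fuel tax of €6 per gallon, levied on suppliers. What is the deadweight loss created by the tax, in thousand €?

Deadweight loss = €12 thousand.

Rewrite in direct form: Qd = 69 − P and Qs = 2P + 48.
Without the tax, 69 − P = 2P + 48 gives 3P = 21, so P* = €7 and Q* = 62.
With the tax collected from suppliers, supply shifts: Qs = 2(P − 6) + 48.
New equilibrium: consumers pay €11, suppliers receive €5, Q = 58. (Wedge: Pb − Ps = 6.)
Quantity falls by |ΔQ| = |62 − 58| = 4.
DWL = ½ · t · |ΔQ| = ½ · 6 · 4 = €12.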